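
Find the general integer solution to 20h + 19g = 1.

Step 1: Compute gcd(20, 19) = 1.
Since 1 divides 1, solutions exist.

Step 2: Find a particular solution using extended Euclidean algorithm.
We get h₀ = 1, g₀ = -1.
Check: 20*1 + 19*-1 = 1 = 1 ✓

Step 3: Write the general solution.
h = 1 + (19/1)t = 1 + 19t
g = -1 - (20/1)t = -1 - 20t
for any integer t.

h = 1 + 19t, g = -1 - 20t for integer t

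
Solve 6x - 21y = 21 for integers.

Step 1: Check solvability.
gcd(6, 21) = 3
Since 3 divides 21, solutions exist.

Step 2: Apply extended Euclidean algorithm to find gcd.
We find integers such that 6*x0 + 21*y0 = 3

Step 3: Scale the particular solution.
Multiply by 21/3 = 7:
x = -21, y = -7

Step 4: Verify.
6*(-21) - 21*(-7) = 21 = 21 ✓

x = -21, y = -7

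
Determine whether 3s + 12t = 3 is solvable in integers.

Step 1: Compute gcd(3, 12).
gcd(3, 12) = 3

Step 2: Check divisibility.
Does 3 divide 3? 3 = 3 x 1, so yes.

By the theorem on linear Diophantine equations, 3s + 12t = 3 has integer solutions if and only if gcd(3, 12) divides 3. Since 3 | 3, solutions exist.

Yes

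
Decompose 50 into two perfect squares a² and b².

We need to find integers a, b > 0 such that a² + b² = 50.
Trying a = 1: b² = 50 - 1² = 50 - 1 = 49
b = 7
Check: 1² + 7² = 1 + 49 = 50 ✓

50 = 1² + 7²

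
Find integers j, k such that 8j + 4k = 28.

Step 1: Check solvability.
gcd(8, 4) = 4
Since 4 divides 28, solutions exist.

Step 2: Apply extended Euclidean algorithm to find gcd.
We find integers such that 8*x0 + 4*y0 = 4

Step 3: Scale the particular solution.
Multiply by 28/4 = 7:
j = 0, k = 7

Step 4: Verify.
8*(0) + 4*(7) = 28 = 28 ✓

j = 0, k = 7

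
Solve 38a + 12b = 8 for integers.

Step 1: Check solvability.
gcd(38, 12) = 2
Since 2 divides 8, solutions exist.

Step 2: Apply extended Euclidean algorithm to find gcd.
We find integers such that 38*x0 + 12*y0 = 2

Step 3: Scale the particular solution.
Multiply by 8/2 = 4:
a = 4, b = -12

Step 4: Verify.
38*(4) + 12*(-12) = 8 = 8 ✓

a = 4, b = -12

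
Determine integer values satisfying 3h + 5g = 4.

Step 1: Check solvability.
gcd(3, 5) = 1
Since 1 divides 4, solutions exist.

Step 2: Apply extended Euclidean algorithm to find gcd.
We find integers such that 3*x0 + 5*y0 = 1

Step 3: Scale the particular solution.
Multiply by 4/1 = 4:
h = 8, g = -4

Step 4: Verify.
3*(8) + 5*(-4) = 4 = 4 ✓

h = 8, g = -4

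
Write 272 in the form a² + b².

We need to find integers a, b > 0 such that a² + b² = 272.
Trying a = 4: b² = 272 - 4² = 272 - 16 = 256
b = 16
Check: 4² + 16² = 16 + 256 = 272 ✓

272 = 4² + 16²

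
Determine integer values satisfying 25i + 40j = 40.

Step 1: Check solvability.
gcd(25, 40) = 5
Since 5 divides 40, solutions exist.

Step 2: Apply extended Euclidean algorithm to find gcd.
We find integers such that 25*x0 + 40*y0 = 5

Step 3: Scale the particular solution.
Multiply by 40/5 = 8:
i = -24, j = 16

Step 4: Verify.
25*(-24) + 40*(16) = 40 = 40 ✓

i = -24, j = 16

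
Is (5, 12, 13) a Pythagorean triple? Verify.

Compute a² + b² = 5² + 12² = 25 + 144 = 169
Compute c² = 13² = 169
Since 169 = 169, confirmed.

Yes, it is a Pythagorean triple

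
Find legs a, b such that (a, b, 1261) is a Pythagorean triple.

We need a² + b² = 1261² = 1590121.
Trying: 539² + 1140² = 290521 + 1299600 = 1590121 ✓

(539, 1140, 1261)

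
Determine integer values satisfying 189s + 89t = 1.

Step 1: Check solvability.
gcd(189, 89) = 1
Since 1 divides 1, solutions exist.

Step 2: Apply extended Euclidean algorithm to find gcd.
We find integers such that 189*x0 + 89*y0 = 1

Step 3: Scale the particular solution.
Multiply by 1/1 = 1:
s = -8, t = 17

Step 4: Verify.
189*(-8) + 89*(17) = 1 = 1 ✓

s = -8, t = 17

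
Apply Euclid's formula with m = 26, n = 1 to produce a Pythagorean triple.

a = m² - n² = 26² - 1² = 676 - 1 = 675
b = 2mn = 2·26·1 = 52
c = m² + n² = 676 + 1 = 677
Verify: 675² + 52² = 455625 + 2704 = 458329 = 677² ✓

(675, 52, 677)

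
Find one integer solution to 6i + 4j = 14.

Step 1: Check solvability.
gcd(6, 4) = 2
Since 2 divides 14, solutions exist.

Step 2: Apply extended Euclidean algorithm to find gcd.
We find integers such that 6*x0 + 4*y0 = 2

Step 3: Scale the particular solution.
Multiply by 14/2 = 7:
i = 7, j = -7

Step 4: Verify.
6*(7) + 4*(-7) = 14 = 14 ✓

i = 7, j = -7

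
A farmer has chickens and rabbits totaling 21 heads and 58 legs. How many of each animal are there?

Let c = chickens, r = rabbits.
Heads: c + r = 21
Legs: 2c + 4r = 58
From the first equation, c = 21 - r. Substitute:
2(21 - r) + 4r = 58
42 + 2r = 58
r = (58 - 42)/2 = 8
c = 21 - 8 = 13

Chickens: 13, Rabbits: 8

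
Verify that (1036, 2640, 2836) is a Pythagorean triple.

Compute a² + b²:
1036² + 2640² = 1073296 + 6969600 = 8042896
Compute c²:
2836² = 8042896
Since 8042896 = 8042896, it is a Pythagorean triple.

Yes, it is a Pythagorean triple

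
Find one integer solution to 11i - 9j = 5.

Step 1: Check solvability.
gcd(11, 9) = 1
Since 1 divides 5, solutions exist.

Step 2: Apply extended Euclidean algorithm to find gcd.
We find integers such that 11*x0 + 9*y0 = 1

Step 3: Scale the particular solution.
Multiply by 5/1 = 5:
i = -20, j = -25

Step 4: Verify.
11*(-20) - 9*(-25) = 5 = 5 ✓

i = -20, j = -25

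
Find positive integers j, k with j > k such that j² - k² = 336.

Factor: j² - k² = (j+k)(j-k) = 336.
We need two factors of 336 with the same parity.
Use j+k = 168 and j-k = 2 (product 168·2 = 336).
Adding: 2j = 170, so j = 85.
Subtracting: 2k = 166, so k = 83.
Check: 85² - 83² = 7225 - 6889 = 336 ✓

j = 85, k = 83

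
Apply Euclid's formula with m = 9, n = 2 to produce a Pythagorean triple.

a = m² - n² = 9² - 2² = 81 - 4 = 77
b = 2mn = 2·9·2 = 36
c = m² + n² = 81 + 4 = 85
Verify: 77² + 36² = 5929 + 1296 = 7225 = 85² ✓

(77, 36, 85)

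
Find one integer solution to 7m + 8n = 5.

Step 1: Check solvability.
gcd(7, 8) = 1
Since 1 divides 5, solutions exist.

Step 2: Apply extended Euclidean algorithm to find gcd.
We find integers such that 7*x0 + 8*y0 = 1

Step 3: Scale the particular solution.
Multiply by 5/1 = 5:
m = -5, n = 5

Step 4: Verify.
7*(-5) + 8*(5) = 5 = 5 ✓

m = -5, n = 5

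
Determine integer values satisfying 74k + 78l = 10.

Step 1: Check solvability.
gcd(74, 78) = 2
Since 2 divides 10, solutions exist.

Step 2: Apply extended Euclidean algorithm to find gcd.
We find integers such that 74*x0 + 78*y0 = 2

Step 3: Scale the particular solution.
Multiply by 10/2 = 5:
k = 95, l = -90

Step 4: Verify.
74*(95) + 78*(-90) = 10 = 10 ✓

k = 95, l = -90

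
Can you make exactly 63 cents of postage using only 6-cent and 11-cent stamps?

We need non-negative x, y with 6x + 11y = 63.
gcd(6, 11) = 1 divides 63, so integer solutions exist.
Search for a non-negative one: x = 5 gives 11y = 63 - 30 = 33, so y = 3.
Check: 6·5 + 11·3 = 63 ✓

Yes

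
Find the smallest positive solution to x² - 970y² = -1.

We need x² = 970y² - 1. Try successive y:
y = 1: x² = 970·1² - 1 = 969, not a perfect square
y = 2: x² = 970·2² - 1 = 3879, not a perfect square
y = 3: x² = 970·3² - 1 = 8729, not a perfect square
...
y = 10537: x² = 970·10537² - 1 = 107697517929 = 328173² ✓
Check: 328173² - 970·10537² = 107697517929 - 107697517930 = -1 ✓

x = 328173, y = 10537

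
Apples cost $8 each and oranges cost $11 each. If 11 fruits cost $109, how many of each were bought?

Let a = apples, o = oranges.
a + o = 11
8a + 11o = 109
Substitute o = 11 - a:
8a + 11(11 - a) = 109
(8 - 11)a = 109 - 121
-3a = -12
a = 4, o = 11 - 4 = 7

Apples: 4, Oranges: 7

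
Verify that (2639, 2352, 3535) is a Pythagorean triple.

Compute a² + b² = 2639² + 2352² = 6964321 + 5531904 = 12496225
Compute c² = 3535² = 12496225
Since 12496225 = 12496225, confirmed.

Yes, it is a Pythagorean triple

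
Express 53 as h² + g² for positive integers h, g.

We need to find integers h, g > 0 such that h² + g² = 53.
Trying h = 2: g² = 53 - 2² = 53 - 4 = 49
g = 7
Check: 2² + 7² = 4 + 49 = 53 ✓

53 = 2² + 7²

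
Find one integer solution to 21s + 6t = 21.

Step 1: Check solvability.
gcd(21, 6) = 3
Since 3 divides 21, solutions exist.

Step 2: Apply extended Euclidean algorithm to find gcd.
We find integers such that 21*x0 + 6*y0 = 3

Step 3: Scale the particular solution.
Multiply by 21/3 = 7:
s = 7, t = -21

Step 4: Verify.
21*(7) + 6*(-21) = 21 = 21 ✓

s = 7, t = -21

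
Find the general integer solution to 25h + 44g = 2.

Step 1: Compute gcd(25, 44) = 1.
Since 1 divides 2, solutions exist.

Step 2: Find a particular solution using extended Euclidean algorithm.
We get h₀ = -14, g₀ = 8.
Check: 25*-14 + 44*8 = 2 = 2 ✓

Step 3: Write the general solution.
h = -14 + (44/1)t = -14 + 44t
g = 8 - (25/1)t = 8 - 25t
for any integer t.

h = -14 + 44t, g = 8 - 25t for integer t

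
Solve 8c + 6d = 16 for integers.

Step 1: Check solvability.
gcd(8, 6) = 2
Since 2 divides 16, solutions exist.

Step 2: Apply extended Euclidean algorithm to find gcd.
We find integers such that 8*x0 + 6*y0 = 2

Step 3: Scale the particular solution.
Multiply by 16/2 = 8:
c = 8, d = -8

Step 4: Verify.
8*(8) + 6*(-8) = 16 = 16 ✓

c = 8, d = -8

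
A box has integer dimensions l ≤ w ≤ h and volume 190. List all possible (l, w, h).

Iterate l from 1 to ⌊190^(1/3)⌋. For each l dividing 190, iterate w ≥ l with w dividing 190/l, and set h = 190/(l·w).
Triples found (5): (1×1×190), (1×2×95), (1×5×38), (1×10×19), (2×5×19)

(1×1×190), (1×2×95), (1×5×38), (1×10×19), (2×5×19)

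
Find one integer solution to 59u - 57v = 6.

Step 1: Check solvability.
gcd(59, 57) = 1
Since 1 divides 6, solutions exist.

Step 2: Apply extended Euclidean algorithm to find gcd.
We find integers such that 59*x0 + 57*y0 = 1

Step 3: Scale the particular solution.
Multiply by 6/1 = 6:
u = -168, v = -174

Step 4: Verify.
59*(-168) - 57*(-174) = 6 = 6 ✓

u = -168, v = -174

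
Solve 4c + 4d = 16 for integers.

Step 1: Check solvability.
gcd(4, 4) = 4
Since 4 divides 16, solutions exist.

Step 2: Apply extended Euclidean algorithm to find gcd.
We find integers such that 4*x0 + 4*y0 = 4

Step 3: Scale the particular solution.
Multiply by 16/4 = 4:
c = 0, d = 4

Step 4: Verify.
4*(0) + 4*(4) = 16 = 16 ✓

c = 0, d = 4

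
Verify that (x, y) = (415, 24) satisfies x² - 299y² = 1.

Compute x² = 415² = 172225
Compute 299y² = 299·24² = 299·576 = 172224
x² - 299y² = 172225 - 172224 = 1
Since this equals 1, (415, 24) is a solution.

Yes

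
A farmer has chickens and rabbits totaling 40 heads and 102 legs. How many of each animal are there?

Let c = chickens, r = rabbits.
Heads: c + r = 40
Legs: 2c + 4r = 102
From the first equation, c = 40 - r. Substitute:
2(40 - r) + 4r = 102
80 + 2r = 102
r = (102 - 80)/2 = 11
c = 40 - 11 = 29

Chickens: 29, Rabbits: 11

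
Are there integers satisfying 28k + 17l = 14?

Step 1: Compute gcd(28, 17).
gcd(28, 17) = 1

Step 2: Check divisibility.
Does 1 divide 14? 14 = 1 x 14, so yes.

By the theorem on linear Diophantine equations, 28k + 17l = 14 has integer solutions if and only if gcd(28, 17) divides 14. Since 1 | 14, solutions exist.

Yes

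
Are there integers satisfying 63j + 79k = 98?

Step 1: Compute gcd(63, 79).
gcd(63, 79) = 1

Step 2: Check divisibility.
Does 1 divide 98? 98 = 1 x 98, so yes.

By the theorem on linear Diophantine equations, 63j + 79k = 98 has integer solutions if and only if gcd(63, 79) divides 98. Since 1 | 98, solutions exist.

Yes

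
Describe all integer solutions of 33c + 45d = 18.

Step 1: Compute gcd(33, 45) = 3.
Since 3 divides 18, solutions exist.

Step 2: Find a particular solution using extended Euclidean algorithm.
We get c₀ = -24, d₀ = 18.
Check: 33*-24 + 45*18 = 18 = 18 ✓

Step 3: Write the general solution.
c = -24 + (45/3)t = -24 + 15t
d = 18 - (33/3)t = 18 - 11t
for any integer t.

c = -24 + 15t, d = 18 - 11t for integer t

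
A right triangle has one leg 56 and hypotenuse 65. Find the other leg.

a² = c² - b² = 4225 - 3136 = 1089
a = 33

33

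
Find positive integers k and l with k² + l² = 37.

We need to find integers k, l > 0 such that k² + l² = 37.
Trying k = 1: l² = 37 - 1² = 37 - 1 = 36
l = 6
Check: 1² + 6² = 1 + 36 = 37 ✓

37 = 1² + 6²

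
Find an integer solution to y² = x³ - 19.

Try small integer x values and check whether x³ - 19 is a perfect square.
x = 7: x³ - 19 = 7³ - 19 = 343 - 19 = 324
Is 324 a perfect square? 18² = 324 ✓
So (x, y) = (7, -18) is a solution.

x = 7, y = -18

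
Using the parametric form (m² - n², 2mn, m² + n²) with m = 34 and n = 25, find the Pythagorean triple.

a = m² - n² = 1156 - 625 = 531
b = 2mn = 2·34·25 = 1700
c = m² + n² = 1156 + 625 = 1781
Verify: 531² + 1700² = 281961 + 2890000 = 3171961 = 1781² ✓

(531, 1700, 1781)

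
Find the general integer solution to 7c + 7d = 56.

Step 1: Compute gcd(7, 7) = 7.
Since 7 divides 56, solutions exist.

Step 2: Find a particular solution using extended Euclidean algorithm.
We get c₀ = 0, d₀ = 8.
Check: 7*0 + 7*8 = 56 = 56 ✓

Step 3: Write the general solution.
c = 0 + (7/7)t = 0 + 1t
d = 8 - (7/7)t = 8 - 1t
for any integer t.

c = 0 + 1t, d = 8 - 1t for integer t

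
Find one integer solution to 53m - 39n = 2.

Step 1: Check solvability.
gcd(53, 39) = 1
Since 1 divides 2, solutions exist.

Step 2: Apply extended Euclidean algorithm to find gcd.
We find integers such that 53*x0 + 39*y0 = 1

Step 3: Scale the particular solution.
Multiply by 2/1 = 2:
m = 28, n = 38

Step 4: Verify.
53*(28) - 39*(38) = 2 = 2 ✓

m = 28, n = 38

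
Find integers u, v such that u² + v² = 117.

We need to find integers u, v > 0 such that u² + v² = 117.
Trying u = 6: v² = 117 - 6² = 117 - 36 = 81
v = 9
Check: 6² + 9² = 36 + 81 = 117 ✓

117 = 6² + 9²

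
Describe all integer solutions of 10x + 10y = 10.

Step 1: Compute gcd(10, 10) = 10.
Since 10 divides 10, solutions exist.

Step 2: Find a particular solution using extended Euclidean algorithm.
We get x₀ = 0, y₀ = 1.
Check: 10*0 + 10*1 = 10 = 10 ✓

Step 3: Write the general solution.
x = 0 + (10/10)t = 0 + 1t
y = 1 - (10/10)t = 1 - 1t
for any integer t.

x = 0 + 1t, y = 1 - 1t for integer t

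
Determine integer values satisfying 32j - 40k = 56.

Step 1: Check solvability.
gcd(32, 40) = 8
Since 8 divides 56, solutions exist.

Step 2: Apply extended Euclidean algorithm to find gcd.
We find integers such that 32*x0 + 40*y0 = 8

Step 3: Scale the particular solution.
Multiply by 56/8 = 7:
j = -7, k = -7

Step 4: Verify.
32*(-7) - 40*(-7) = 56 = 56 ✓

j = -7, k = -7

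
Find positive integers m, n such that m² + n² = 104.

Search for m with 104 - m² a perfect square.
m = 2: 104 - 2² = 104 - 4 = 100 = 10² ✓
So m = 2, n = 10.

m = 2, n = 10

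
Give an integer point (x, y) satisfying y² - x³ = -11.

Try small integer x values and check whether x³ - 11 is a perfect square.
x = 15: x³ - 11 = 15³ - 11 = 3375 - 11 = 3364
Is 3364 a perfect square? 58² = 3364 ✓
So (x, y) = (15, -58) is a solution.

x = 15, y = -58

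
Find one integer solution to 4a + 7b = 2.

Step 1: Check solvability.
gcd(4, 7) = 1
Since 1 divides 2, solutions exist.

Step 2: Apply extended Euclidean algorithm to find gcd.
We find integers such that 4*x0 + 7*y0 = 1

Step 3: Scale the particular solution.
Multiply by 2/1 = 2:
a = 4, b = -2

Step 4: Verify.
4*(4) + 7*(-2) = 2 = 2 ✓

a = 4, b = -2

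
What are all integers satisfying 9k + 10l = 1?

Step 1: Compute gcd(9, 10) = 1.
Since 1 divides 1, solutions exist.

Step 2: Find a particular solution using extended Euclidean algorithm.
We get k₀ = -1, l₀ = 1.
Check: 9*-1 + 10*1 = 1 = 1 ✓

Step 3: Write the general solution.
k = -1 + (10/1)t = -1 + 10t
l = 1 - (9/1)t = 1 - 9t
for any integer t.

k = -1 + 10t, l = 1 - 9t for integer t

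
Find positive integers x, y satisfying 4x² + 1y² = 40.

Try small values of x and check whether (40 - 4x²)/1 is a perfect square.
x = 3: 4·3² = 36, so 1y² = 40 - 36 = 4, giving y² = 4, y = 2.
Check: 4·3² + 1·2² = 36 + 4 = 40 ✓

x = 3, y = 2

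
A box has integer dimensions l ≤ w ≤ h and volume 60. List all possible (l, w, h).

Iterate l from 1 to ⌊60^(1/3)⌋. For each l dividing 60, iterate w ≥ l with w dividing 60/l, and set h = 60/(l·w).
Triples found (10): (1×1×60), (1×2×30), (1×3×20), (1×4×15), (1×5×12), (1×6×10), (2×2×15), (2×3×10), (2×5×6), (3×4×5)

(1×1×60), (1×2×30), (1×3×20), (1×4×15), (1×5×12), (1×6×10), (2×2×15), (2×3×10), (2×5×6), (3×4×5)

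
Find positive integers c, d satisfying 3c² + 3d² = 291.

Try small values of c and check whether (291 - 3c²)/3 is a perfect square.
c = 4: 3·4² = 48, so 3d² = 291 - 48 = 243, giving d² = 81, d = 9.
Check: 3·4² + 3·9² = 48 + 243 = 291 ✓

c = 4, d = 9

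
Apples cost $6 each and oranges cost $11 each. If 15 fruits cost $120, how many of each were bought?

Let a = apples, o = oranges.
a + o = 15
6a + 11o = 120
Substitute o = 15 - a:
6a + 11(15 - a) = 120
(6 - 11)a = 120 - 165
-5a = -45
a = 9, o = 15 - 9 = 6

Apples: 9, Oranges: 6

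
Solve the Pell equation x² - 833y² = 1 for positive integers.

We seek the smallest positive integers (x, y) with x² - 833y² = 1, i.e., x² = 833y² + 1.
Try successive y values:
y = 1: x² = 833·1² + 1 = 834, not a perfect square
y = 2: x² = 833·2² + 1 = 3333, not a perfect square
y = 3: x² = 833·3² + 1 = 7498, not a perfect square
... continuing the search (or via continued fractions) ...
y = 328416: x² = 833·328416² + 1 = 89844938523649, x = 9478657 ✓

Verify: 9478657² - 833·328416² = 89844938523649 - 89844938523648 = 1 ✓

x = 9478657, y = 328416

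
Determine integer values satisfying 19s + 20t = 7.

Step 1: Check solvability.
gcd(19, 20) = 1
Since 1 divides 7, solutions exist.

Step 2: Apply extended Euclidean algorithm to find gcd.
We find integers such that 19*x0 + 20*y0 = 1

Step 3: Scale the particular solution.
Multiply by 7/1 = 7:
s = -7, t = 7

Step 4: Verify.
19*(-7) + 20*(7) = 7 = 7 ✓

s = -7, t = 7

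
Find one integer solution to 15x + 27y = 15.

Step 1: Check solvability.
gcd(15, 27) = 3
Since 3 divides 15, solutions exist.

Step 2: Apply extended Euclidean algorithm to find gcd.
We find integers such that 15*x0 + 27*y0 = 3

Step 3: Scale the particular solution.
Multiply by 15/3 = 5:
x = 10, y = -5

Step 4: Verify.
15*(10) + 27*(-5) = 15 = 15 ✓

x = 10, y = -5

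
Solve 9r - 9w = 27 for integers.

Step 1: Check solvability.
gcd(9, 9) = 9
Since 9 divides 27, solutions exist.

Step 2: Apply extended Euclidean algorithm to find gcd.
We find integers such that 9*x0 + 9*y0 = 9

Step 3: Scale the particular solution.
Multiply by 27/9 = 3:
r = 0, w = -3

Step 4: Verify.
9*(0) - 9*(-3) = 27 = 27 ✓

r = 0, w = -3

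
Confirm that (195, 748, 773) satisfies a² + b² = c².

Compute a² + b² = 195² + 748² = 38025 + 559504 = 597529
Compute c² = 773² = 597529
Since 597529 = 597529, confirmed.

Yes, it is a Pythagorean triple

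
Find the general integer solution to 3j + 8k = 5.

Step 1: Compute gcd(3, 8) = 1.
Since 1 divides 5, solutions exist.

Step 2: Find a particular solution using extended Euclidean algorithm.
We get j₀ = 15, k₀ = -5.
Check: 3*15 + 8*-5 = 5 = 5 ✓

Step 3: Write the general solution.
j = 15 + (8/1)t = 15 + 8t
k = -5 - (3/1)t = -5 - 3t
for any integer t.

j = 15 + 8t, k = -5 - 3t for integer t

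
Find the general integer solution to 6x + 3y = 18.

Step 1: Compute gcd(6, 3) = 3.
Since 3 divides 18, solutions exist.

Step 2: Find a particular solution using extended Euclidean algorithm.
We get x₀ = 0, y₀ = 6.
Check: 6*0 + 3*6 = 18 = 18 ✓

Step 3: Write the general solution.
x = 0 + (3/3)t = 0 + 1t
y = 6 - (6/3)t = 6 - 2t
for any integer t.

x = 0 + 1t, y = 6 - 2t for integer t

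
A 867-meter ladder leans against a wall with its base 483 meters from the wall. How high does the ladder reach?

The ladder, wall, and ground form a right triangle with hypotenuse 867 and one leg 483.
By the Pythagorean theorem: h² = 867² - 483² = 751689 - 233289 = 518400
h = √518400 = 720 meters

720 meters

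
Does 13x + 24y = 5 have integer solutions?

Step 1: Compute gcd(13, 24).
gcd(13, 24) = 1

Step 2: Check divisibility.
Does 1 divide 5? 5 = 1 x 5, so yes.

By the theorem on linear Diophantine equations, 13x + 24y = 5 has integer solutions if and only if gcd(13, 24) divides 5. Since 1 | 5, solutions exist.

Yes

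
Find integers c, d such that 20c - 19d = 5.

Step 1: Check solvability.
gcd(20, 19) = 1
Since 1 divides 5, solutions exist.

Step 2: Apply extended Euclidean algorithm to find gcd.
We find integers such that 20*x0 + 19*y0 = 1

Step 3: Scale the particular solution.
Multiply by 5/1 = 5:
c = 5, d = 5

Step 4: Verify.
20*(5) - 19*(5) = 5 = 5 ✓

c = 5, d = 5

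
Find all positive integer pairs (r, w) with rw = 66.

The positive divisors of 66 are: 1, 2, 3, 6, 11, 22, 33, 66.
Each divisor d gives the pair (d, 66/d):
(1, 66), (2, 33), (3, 22), (6, 11), (11, 6), (22, 3), (33, 2), (66, 1)

(1, 66), (2, 33), (3, 22), (6, 11), (11, 6), (22, 3), (33, 2), (66, 1)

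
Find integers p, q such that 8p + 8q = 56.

Step 1: Check solvability.
gcd(8, 8) = 8
Since 8 divides 56, solutions exist.

Step 2: Apply extended Euclidean algorithm to find gcd.
We find integers such that 8*x0 + 8*y0 = 8

Step 3: Scale the particular solution.
Multiply by 56/8 = 7:
p = 0, q = 7

Step 4: Verify.
8*(0) + 8*(7) = 56 = 56 ✓

p = 0, q = 7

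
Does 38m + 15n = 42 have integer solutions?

Step 1: Compute gcd(38, 15).
gcd(38, 15) = 1

Step 2: Check divisibility.
Does 1 divide 42? 42 = 1 x 42, so yes.

By the theorem on linear Diophantine equations, 38m + 15n = 42 has integer solutions if and only if gcd(38, 15) divides 42. Since 1 | 42, solutions exist.

Yes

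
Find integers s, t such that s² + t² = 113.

We need to find integers s, t > 0 such that s² + t² = 113.
Trying s = 7: t² = 113 - 7² = 113 - 49 = 64
t = 8
Check: 7² + 8² = 49 + 64 = 113 ✓

113 = 7² + 8²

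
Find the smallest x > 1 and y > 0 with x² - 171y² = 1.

We seek the smallest positive integers (x, y) with x² - 171y² = 1, i.e., x² = 171y² + 1.
Try successive y values:
y = 1: x² = 171·1² + 1 = 172, not a perfect square
y = 2: x² = 171·2² + 1 = 685, not a perfect square
y = 3: x² = 171·3² + 1 = 1540, not a perfect square
... continuing the search (or via continued fractions) ...
y = 13: x² = 171·13² + 1 = 28900, x = 170 ✓

Verify: 170² - 171·13² = 28900 - 28899 = 1 ✓

x = 170, y = 13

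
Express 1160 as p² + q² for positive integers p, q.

We need to find integers p, q > 0 such that p² + q² = 1160.
Trying p = 2: q² = 1160 - 2² = 1160 - 4 = 1156
q = 34
Check: 2² + 34² = 4 + 1156 = 1160 ✓

1160 = 2² + 34²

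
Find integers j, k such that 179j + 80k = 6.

Step 1: Check solvability.
gcd(179, 80) = 1
Since 1 divides 6, solutions exist.

Step 2: Apply extended Euclidean algorithm to find gcd.
We find integers such that 179*x0 + 80*y0 = 1

Step 3: Scale the particular solution.
Multiply by 6/1 = 6:
j = -126, k = 282

Step 4: Verify.
179*(-126) + 80*(282) = 6 = 6 ✓

j = -126, k = 282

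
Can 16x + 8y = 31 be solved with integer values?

Step 1: Compute gcd(16, 8).
gcd(16, 8) = 8

Step 2: Check divisibility.
Does 8 divide 31? 31 = 8 x 3 + 7, so no.

By the theorem on linear Diophantine equations, 16x + 8y = 31 has integer solutions if and only if gcd(16, 8) divides 31. Since 8 does not divide 31, no solutions exist.

No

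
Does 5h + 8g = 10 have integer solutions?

Step 1: Compute gcd(5, 8).
gcd(5, 8) = 1

Step 2: Check divisibility.
Does 1 divide 10? 10 = 1 x 10, so yes.

By the theorem on linear Diophantine equations, 5h + 8g = 10 has integer solutions if and only if gcd(5, 8) divides 10. Since 1 | 10, solutions exist.

Yes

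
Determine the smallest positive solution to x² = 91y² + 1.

We seek the smallest positive integers (x, y) with x² - 91y² = 1, i.e., x² = 91y² + 1.
Try successive y values:
y = 1: x² = 91·1² + 1 = 92, not a perfect square
y = 2: x² = 91·2² + 1 = 365, not a perfect square
y = 3: x² = 91·3² + 1 = 820, not a perfect square
... continuing the search (or via continued fractions) ...
y = 165: x² = 91·165² + 1 = 2477476, x = 1574 ✓

Verify: 1574² - 91·165² = 2477476 - 2477475 = 1 ✓

x = 1574, y = 165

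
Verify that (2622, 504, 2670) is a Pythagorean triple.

Compute a² + b² = 2622² + 504² = 6874884 + 254016 = 7128900
Compute c² = 2670² = 7128900
Since 7128900 = 7128900, confirmed.

Yes, it is a Pythagorean triple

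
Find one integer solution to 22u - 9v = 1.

Step 1: Check solvability.
gcd(22, 9) = 1
Since 1 divides 1, solutions exist.

Step 2: Apply extended Euclidean algorithm to find gcd.
We find integers such that 22*x0 + 9*y0 = 1

Step 3: Scale the particular solution.
Multiply by 1/1 = 1:
u = -2, v = -5

Step 4: Verify.
22*(-2) - 9*(-5) = 1 = 1 ✓

u = -2, v = -5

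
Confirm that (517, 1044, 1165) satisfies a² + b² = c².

Compute a² + b² = 517² + 1044² = 267289 + 1089936 = 1357225
Compute c² = 1165² = 1357225
Since 1357225 = 1357225, confirmed.

Yes, it is a Pythagorean triple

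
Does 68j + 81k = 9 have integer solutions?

Step 1: Compute gcd(68, 81).
gcd(68, 81) = 1

Step 2: Check divisibility.
Does 1 divide 9? 9 = 1 x 9, so yes.

By the theorem on linear Diophantine equations, 68j + 81k = 9 has integer solutions if and only if gcd(68, 81) divides 9. Since 1 | 9, solutions exist.

Yes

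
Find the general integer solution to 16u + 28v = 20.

Step 1: Compute gcd(16, 28) = 4.
Since 4 divides 20, solutions exist.

Step 2: Find a particular solution using extended Euclidean algorithm.
We get u₀ = 10, v₀ = -5.
Check: 16*10 + 28*-5 = 20 = 20 ✓

Step 3: Write the general solution.
u = 10 + (28/4)t = 10 + 7t
v = -5 - (16/4)t = -5 - 4t
for any integer t.

u = 10 + 7t, v = -5 - 4t for integer t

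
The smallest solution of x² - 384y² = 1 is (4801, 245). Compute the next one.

Solutions to x² - Dy² = 1 are generated by powers of (x₀ + y₀√D).
The next solution satisfies x₁ + y₁√384 = (x₀ + y₀√384)², giving:
x₁ = x₀² + 384y₀² = 4801² + 384·245² = 23049601 + 23049600 = 46099201
y₁ = 2x₀y₀ = 2·4801·245 = 2352490

Verify: 46099201² - 384·2352490² = 2125136332838401 - 2125136332838400 = 1 ✓

x = 46099201, y = 2352490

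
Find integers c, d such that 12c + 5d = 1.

Step 1: Check solvability.
gcd(12, 5) = 1
Since 1 divides 1, solutions exist.

Step 2: Apply extended Euclidean algorithm to find gcd.
We find integers such that 12*x0 + 5*y0 = 1

Step 3: Scale the particular solution.
Multiply by 1/1 = 1:
c = -2, d = 5

Step 4: Verify.
12*(-2) + 5*(5) = 1 = 1 ✓

c = -2, d = 5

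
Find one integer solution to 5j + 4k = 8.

Step 1: Check solvability.
gcd(5, 4) = 1
Since 1 divides 8, solutions exist.

Step 2: Apply extended Euclidean algorithm to find gcd.
We find integers such that 5*x0 + 4*y0 = 1

Step 3: Scale the particular solution.
Multiply by 8/1 = 8:
j = 8, k = -8

Step 4: Verify.
5*(8) + 4*(-8) = 8 = 8 ✓

j = 8, k = -8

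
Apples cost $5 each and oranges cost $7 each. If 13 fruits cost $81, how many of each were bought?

Let a = apples, o = oranges.
a + o = 13
5a + 7o = 81
Substitute o = 13 - a:
5a + 7(13 - a) = 81
(5 - 7)a = 81 - 91
-2a = -10
a = 5, o = 13 - 5 = 8

Apples: 5, Oranges: 8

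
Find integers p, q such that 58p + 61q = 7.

Step 1: Check solvability.
gcd(58, 61) = 1
Since 1 divides 7, solutions exist.

Step 2: Apply extended Euclidean algorithm to find gcd.
We find integers such that 58*x0 + 61*y0 = 1

Step 3: Scale the particular solution.
Multiply by 7/1 = 7:
p = 140, q = -133

Step 4: Verify.
58*(140) + 61*(-133) = 7 = 7 ✓

p = 140, q = -133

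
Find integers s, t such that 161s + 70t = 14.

Step 1: Check solvability.
gcd(161, 70) = 7
Since 7 divides 14, solutions exist.

Step 2: Apply extended Euclidean algorithm to find gcd.
We find integers such that 161*x0 + 70*y0 = 7

Step 3: Scale the particular solution.
Multiply by 14/7 = 2:
s = -6, t = 14

Step 4: Verify.
161*(-6) + 70*(14) = 14 = 14 ✓

s = -6, t = 14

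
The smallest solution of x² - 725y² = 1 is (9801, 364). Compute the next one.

Solutions to x² - Dy² = 1 are generated by powers of (x₀ + y₀√D).
The next solution satisfies x₁ + y₁√725 = (x₀ + y₀√725)², giving:
x₁ = x₀² + 725y₀² = 9801² + 725·364² = 96059601 + 96059600 = 192119201
y₁ = 2x₀y₀ = 2·9801·364 = 7135128

Verify: 192119201² - 725·7135128² = 36909787392878401 - 36909787392878400 = 1 ✓

x = 192119201, y = 7135128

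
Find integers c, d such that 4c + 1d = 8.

Step 1: Check solvability.
gcd(4, 1) = 1
Since 1 divides 8, solutions exist.

Step 2: Apply extended Euclidean algorithm to find gcd.
We find integers such that 4*x0 + 1*y0 = 1

Step 3: Scale the particular solution.
Multiply by 8/1 = 8:
c = 0, d = 8

Step 4: Verify.
4*(0) + 1*(8) = 8 = 8 ✓

c = 0, d = 8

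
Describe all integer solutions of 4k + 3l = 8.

Step 1: Compute gcd(4, 3) = 1.
Since 1 divides 8, solutions exist.

Step 2: Find a particular solution using extended Euclidean algorithm.
We get k₀ = 8, l₀ = -8.
Check: 4*8 + 3*-8 = 8 = 8 ✓

Step 3: Write the general solution.
k = 8 + (3/1)t = 8 + 3t
l = -8 - (4/1)t = -8 - 4t
for any integer t.

k = 8 + 3t, l = -8 - 4t for integer t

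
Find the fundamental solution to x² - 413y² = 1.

We seek the smallest positive integers (x, y) with x² - 413y² = 1, i.e., x² = 413y² + 1.
Try successive y values:
y = 1: x² = 413·1² + 1 = 414, not a perfect square
y = 2: x² = 413·2² + 1 = 1653, not a perfect square
y = 3: x² = 413·3² + 1 = 3718, not a perfect square
... continuing the search (or via continued fractions) ...
y = 5580: x² = 413·5580² + 1 = 12859333201, x = 113399 ✓

Verify: 113399² - 413·5580² = 12859333201 - 12859333200 = 1 ✓

x = 113399, y = 5580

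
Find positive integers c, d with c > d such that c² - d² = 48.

Factor: c² - d² = (c+d)(c-d) = 48.
We need two factors of 48 with the same parity.
Use c+d = 24 and c-d = 2 (product 24·2 = 48).
Adding: 2c = 26, so c = 13.
Subtracting: 2d = 22, so d = 11.
Check: 13² - 11² = 169 - 121 = 48 ✓

c = 13, d = 11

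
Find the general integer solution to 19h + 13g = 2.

Step 1: Compute gcd(19, 13) = 1.
Since 1 divides 2, solutions exist.

Step 2: Find a particular solution using extended Euclidean algorithm.
We get h₀ = -4, g₀ = 6.
Check: 19*-4 + 13*6 = 2 = 2 ✓

Step 3: Write the general solution.
h = -4 + (13/1)t = -4 + 13t
g = 6 - (19/1)t = 6 - 19t
for any integer t.

h = -4 + 13t, g = 6 - 19t for integer t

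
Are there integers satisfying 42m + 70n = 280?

Step 1: Compute gcd(42, 70).
gcd(42, 70) = 14

Step 2: Check divisibility.
Does 14 divide 280? 280 = 14 x 20, so yes.

By the theorem on linear Diophantine equations, 42m + 70n = 280 has integer solutions if and only if gcd(42, 70) divides 280. Since 14 | 280, solutions exist.

Yes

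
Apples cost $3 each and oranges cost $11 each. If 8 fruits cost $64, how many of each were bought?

Let a = apples, o = oranges.
a + o = 8
3a + 11o = 64
Substitute o = 8 - a:
3a + 11(8 - a) = 64
(3 - 11)a = 64 - 88
-8a = -24
a = 3, o = 8 - 3 = 5

Apples: 3, Oranges: 5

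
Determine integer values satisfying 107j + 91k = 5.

Step 1: Check solvability.
gcd(107, 91) = 1
Since 1 divides 5, solutions exist.

Step 2: Apply extended Euclidean algorithm to find gcd.
We find integers such that 107*x0 + 91*y0 = 1

Step 3: Scale the particular solution.
Multiply by 5/1 = 5:
j = -85, k = 100

Step 4: Verify.
107*(-85) + 91*(100) = 5 = 5 ✓

j = -85, k = 100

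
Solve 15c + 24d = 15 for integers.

Step 1: Check solvability.
gcd(15, 24) = 3
Since 3 divides 15, solutions exist.

Step 2: Apply extended Euclidean algorithm to find gcd.
We find integers such that 15*x0 + 24*y0 = 3

Step 3: Scale the particular solution.
Multiply by 15/3 = 5:
c = -15, d = 10

Step 4: Verify.
15*(-15) + 24*(10) = 15 = 15 ✓

c = -15, d = 10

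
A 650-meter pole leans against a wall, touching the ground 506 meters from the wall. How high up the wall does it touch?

The ladder, wall, and ground form a right triangle with hypotenuse 650 and one leg 506.
By the Pythagorean theorem: h² = 650² - 506² = 422500 - 256036 = 166464
h = √166464 = 408 meters

408 meters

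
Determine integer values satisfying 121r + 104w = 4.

Step 1: Check solvability.
gcd(121, 104) = 1
Since 1 divides 4, solutions exist.

Step 2: Apply extended Euclidean algorithm to find gcd.
We find integers such that 121*x0 + 104*y0 = 1

Step 3: Scale the particular solution.
Multiply by 4/1 = 4:
r = 196, w = -228

Step 4: Verify.
121*(196) + 104*(-228) = 4 = 4 ✓

r = 196, w = -228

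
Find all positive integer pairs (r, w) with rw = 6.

The positive divisors of 6 are: 1, 2, 3, 6.
Each divisor d gives the pair (d, 6/d):
(1, 6), (2, 3), (3, 2), (6, 1)

(1, 6), (2, 3), (3, 2), (6, 1)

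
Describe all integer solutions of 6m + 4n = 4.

Step 1: Compute gcd(6, 4) = 2.
Since 2 divides 4, solutions exist.

Step 2: Find a particular solution using extended Euclidean algorithm.
We get m₀ = 2, n₀ = -2.
Check: 6*2 + 4*-2 = 4 = 4 ✓

Step 3: Write the general solution.
m = 2 + (4/2)t = 2 + 2t
n = -2 - (6/2)t = -2 - 3t
for any integer t.

m = 2 + 2t, n = -2 - 3t for integer t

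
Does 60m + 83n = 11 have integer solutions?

Step 1: Compute gcd(60, 83).
gcd(60, 83) = 1

Step 2: Check divisibility.
Does 1 divide 11? 11 = 1 x 11, so yes.

By the theorem on linear Diophantine equations, 60m + 83n = 11 has integer solutions if and only if gcd(60, 83) divides 11. Since 1 | 11, solutions exist.

Yes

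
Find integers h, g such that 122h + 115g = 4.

Step 1: Check solvability.
gcd(122, 115) = 1
Since 1 divides 4, solutions exist.

Step 2: Apply extended Euclidean algorithm to find gcd.
We find integers such that 122*x0 + 115*y0 = 1

Step 3: Scale the particular solution.
Multiply by 4/1 = 4:
h = 132, g = -140

Step 4: Verify.
122*(132) + 115*(-140) = 4 = 4 ✓

h = 132, g = -140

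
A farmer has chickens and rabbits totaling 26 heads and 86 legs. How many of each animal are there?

Let c = chickens, r = rabbits.
Heads: c + r = 26
Legs: 2c + 4r = 86
From the first equation, c = 26 - r. Substitute:
2(26 - r) + 4r = 86
52 + 2r = 86
r = (86 - 52)/2 = 17
c = 26 - 17 = 9

Chickens: 9, Rabbits: 17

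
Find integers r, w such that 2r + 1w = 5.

Step 1: Check solvability.
gcd(2, 1) = 1
Since 1 divides 5, solutions exist.

Step 2: Apply extended Euclidean algorithm to find gcd.
We find integers such that 2*x0 + 1*y0 = 1

Step 3: Scale the particular solution.
Multiply by 5/1 = 5:
r = 0, w = 5

Step 4: Verify.
2*(0) + 1*(5) = 5 = 5 ✓

r = 0, w = 5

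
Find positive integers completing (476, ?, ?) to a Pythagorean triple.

We need the other leg and hypotenuse such that 476² + x² = c².
Take x = 93, c = 485: 476² + 93² = 226576 + 8649 = 235225 = 485² ✓
Triple: (93, 476, 485)

(93, 476, 485)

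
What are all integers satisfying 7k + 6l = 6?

Step 1: Compute gcd(7, 6) = 1.
Since 1 divides 6, solutions exist.

Step 2: Find a particular solution using extended Euclidean algorithm.
We get k₀ = 6, l₀ = -6.
Check: 7*6 + 6*-6 = 6 = 6 ✓

Step 3: Write the general solution.
k = 6 + (6/1)t = 6 + 6t
l = -6 - (7/1)t = -6 - 7t
for any integer t.

k = 6 + 6t, l = -6 - 7t for integer t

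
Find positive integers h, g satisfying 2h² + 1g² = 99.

Try small values of h and check whether (99 - 2h²)/1 is a perfect square.
h = 5: 2·5² = 50, so 1g² = 99 - 50 = 49, giving g² = 49, g = 7.
Check: 2·5² + 1·7² = 50 + 49 = 99 ✓

h = 5, g = 7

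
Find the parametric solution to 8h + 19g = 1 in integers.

Step 1: Compute gcd(8, 19) = 1.
Since 1 divides 1, solutions exist.

Step 2: Find a particular solution using extended Euclidean algorithm.
We get h₀ = -7, g₀ = 3.
Check: 8*-7 + 19*3 = 1 = 1 ✓

Step 3: Write the general solution.
h = -7 + (19/1)t = -7 + 19t
g = 3 - (8/1)t = 3 - 8t
for any integer t.

h = -7 + 19t, g = 3 - 8t for integer t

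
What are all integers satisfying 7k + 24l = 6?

Step 1: Compute gcd(7, 24) = 1.
Since 1 divides 6, solutions exist.

Step 2: Find a particular solution using extended Euclidean algorithm.
We get k₀ = 42, l₀ = -12.
Check: 7*42 + 24*-12 = 6 = 6 ✓

Step 3: Write the general solution.
k = 42 + (24/1)t = 42 + 24t
l = -12 - (7/1)t = -12 - 7t
for any integer t.

k = 42 + 24t, l = -12 - 7t for integer t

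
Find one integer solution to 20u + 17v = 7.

Step 1: Check solvability.
gcd(20, 17) = 1
Since 1 divides 7, solutions exist.

Step 2: Apply extended Euclidean algorithm to find gcd.
We find integers such that 20*x0 + 17*y0 = 1

Step 3: Scale the particular solution.
Multiply by 7/1 = 7:
u = 42, v = -49

Step 4: Verify.
20*(42) + 17*(-49) = 7 = 7 ✓

u = 42, v = -49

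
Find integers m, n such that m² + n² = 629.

We need to find integers m, n > 0 such that m² + n² = 629.
Trying m = 2: n² = 629 - 2² = 629 - 4 = 625
n = 25
Check: 2² + 25² = 4 + 625 = 629 ✓

629 = 2² + 25²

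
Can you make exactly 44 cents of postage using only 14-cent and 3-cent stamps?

We need non-negative x, y with 14x + 3y = 44.
gcd(14, 3) = 1 divides 44, so integer solutions exist.
Search for a non-negative one: x = 1 gives 3y = 44 - 14 = 30, so y = 10.
Check: 14·1 + 3·10 = 44 ✓

Yes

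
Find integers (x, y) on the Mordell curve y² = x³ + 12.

Try small integer x values and check whether x³ + 12 is a perfect square.
x = -2: x³ + 12 = -2³ + 12 = -8 + 12 = 4
Is 4 a perfect square? 2² = 4 ✓
So (x, y) = (-2, 2) is a solution.

x = -2, y = 2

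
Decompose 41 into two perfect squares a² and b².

We need to find integers a, b > 0 such that a² + b² = 41.
Trying a = 4: b² = 41 - 4² = 41 - 16 = 25
b = 5
Check: 4² + 5² = 16 + 25 = 41 ✓

41 = 4² + 5²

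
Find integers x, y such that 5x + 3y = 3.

Step 1: Check solvability.
gcd(5, 3) = 1
Since 1 divides 3, solutions exist.

Step 2: Apply extended Euclidean algorithm to find gcd.
We find integers such that 5*x0 + 3*y0 = 1

Step 3: Scale the particular solution.
Multiply by 3/1 = 3:
x = -3, y = 6

Step 4: Verify.
5*(-3) + 3*(6) = 3 = 3 ✓

x = -3, y = 6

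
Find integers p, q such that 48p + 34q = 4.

Step 1: Check solvability.
gcd(48, 34) = 2
Since 2 divides 4, solutions exist.

Step 2: Apply extended Euclidean algorithm to find gcd.
We find integers such that 48*x0 + 34*y0 = 2

Step 3: Scale the particular solution.
Multiply by 4/2 = 2:
p = 10, q = -14

Step 4: Verify.
48*(10) + 34*(-14) = 4 = 4 ✓

p = 10, q = -14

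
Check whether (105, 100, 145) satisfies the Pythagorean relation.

Compute a² + b²:
105² + 100² = 11025 + 10000 = 21025
Compute c²:
145² = 21025
Since 21025 = 21025, it is a Pythagorean triple.

Yes, it is a Pythagorean triple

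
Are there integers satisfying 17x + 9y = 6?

Step 1: Compute gcd(17, 9).
gcd(17, 9) = 1

Step 2: Check divisibility.
Does 1 divide 6? 6 = 1 x 6, so yes.

By the theorem on linear Diophantine equations, 17x + 9y = 6 has integer solutions if and only if gcd(17, 9) divides 6. Since 1 | 6, solutions exist.

Yes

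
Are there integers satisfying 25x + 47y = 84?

Step 1: Compute gcd(25, 47).
gcd(25, 47) = 1

Step 2: Check divisibility.
Does 1 divide 84? 84 = 1 x 84, so yes.

By the theorem on linear Diophantine equations, 25x + 47y = 84 has integer solutions if and only if gcd(25, 47) divides 84. Since 1 | 84, solutions exist.

Yes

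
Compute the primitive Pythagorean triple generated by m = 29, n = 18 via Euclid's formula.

a = m² - n² = 29² - 18² = 841 - 324 = 517
b = 2mn = 2·29·18 = 1044
c = m² + n² = 841 + 324 = 1165
Verify: 517² + 1044² = 267289 + 1089936 = 1357225 = 1165² ✓

(517, 1044, 1165)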